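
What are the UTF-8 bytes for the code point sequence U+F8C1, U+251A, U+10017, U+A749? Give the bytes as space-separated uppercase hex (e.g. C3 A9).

EF A3 81 E2 94 9A F0 90 80 97 EA 9D 89

U+F8C1: 3-byte form → EF A3 81.
U+251A: 3-byte form → E2 94 9A.
U+10017: 4-byte form → F0 90 80 97.
U+A749: 3-byte form → EA 9D 89.
Concatenated (13 bytes): EF A3 81 E2 94 9A F0 90 80 97 EA 9D 89.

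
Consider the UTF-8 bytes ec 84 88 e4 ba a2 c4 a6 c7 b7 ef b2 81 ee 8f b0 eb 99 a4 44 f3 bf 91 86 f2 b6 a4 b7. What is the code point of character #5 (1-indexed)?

Offset 0: leading byte 0xEC = 11101100 → 3-byte char #1 = EC 84 88.
Offset 3: leading byte 0xE4 = 11100100 → 3-byte char #2 = E4 BA A2.
Offset 6: leading byte 0xC4 = 11000100 → 2-byte char #3 = C4 A6.
Offset 8: leading byte 0xC7 = 11000111 → 2-byte char #4 = C7 B7.
Offset 10: leading byte 0xEF = 11101111 → 3-byte char #5 = EF B2 81.
Leading byte 0xEF = 11101111 matches 1110xxxx → 3-byte sequence.
Byte 1: 0xEF = 11101111, payload 1111 (4 bits).
Byte 2: 0xB2 = 10110010 (10xxxxxx ✓), payload 110010.
Byte 3: 0x81 = 10000001 (10xxxxxx ✓), payload 000001.
Concatenate: 1111110010000001 = 0xFC81 (16 bits → U+FC81).

U+FC81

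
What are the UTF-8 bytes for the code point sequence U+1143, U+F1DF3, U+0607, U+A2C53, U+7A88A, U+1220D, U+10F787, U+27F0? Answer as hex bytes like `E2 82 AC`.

U+1143: 3-byte form → E1 85 83.
U+F1DF3: 4-byte form → F3 B1 B7 B3.
U+0607: 2-byte form → D8 87.
U+A2C53: 4-byte form → F2 A2 B1 93.
U+7A88A: 4-byte form → F1 BA A2 8A.
U+1220D: 4-byte form → F0 92 88 8D.
U+10F787: 4-byte form → F4 8F 9E 87.
U+27F0: 3-byte form → E2 9F B0.
Concatenated (28 bytes): E1 85 83 F3 B1 B7 B3 D8 87 F2 A2 B1 93 F1 BA A2 8A F0 92 88 8D F4 8F 9E 87 E2 9F B0.

E1 85 83 F3 B1 B7 B3 D8 87 F2 A2 B1 93 F1 BA A2 8A F0 92 88 8D F4 8F 9E 87 E2 9F B0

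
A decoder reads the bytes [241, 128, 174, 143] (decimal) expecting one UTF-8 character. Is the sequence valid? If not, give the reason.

Leading byte 0xF1 = 11110001 → 4-byte form.
Continuation bytes 0x80=10000000, 0xAE=10101110, 0x8F=10001111 all match 10xxxxxx.
Decoded value 0x40B8F is ≥ 0x10000 (shortest form) and not a surrogate.

valid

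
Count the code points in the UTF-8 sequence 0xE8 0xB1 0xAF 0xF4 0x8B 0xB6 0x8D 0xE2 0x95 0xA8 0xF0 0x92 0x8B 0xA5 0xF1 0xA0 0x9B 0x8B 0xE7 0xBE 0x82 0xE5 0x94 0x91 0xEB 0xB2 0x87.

Byte at offset 0: 0xE8 = 11101000 → 3-byte char (#1). Advance 3.
Byte at offset 3: 0xF4 = 11110100 → 4-byte char (#2). Advance 4.
Byte at offset 7: 0xE2 = 11100010 → 3-byte char (#3). Advance 3.
Byte at offset 10: 0xF0 = 11110000 → 4-byte char (#4). Advance 4.
Byte at offset 14: 0xF1 = 11110001 → 4-byte char (#5). Advance 4.
Byte at offset 18: 0xE7 = 11100111 → 3-byte char (#6). Advance 3.
Byte at offset 21: 0xE5 = 11100101 → 3-byte char (#7). Advance 3.
Byte at offset 24: 0xEB = 11101011 → 3-byte char (#8). Advance 3.
Reached end at offset 27 after 8 code points.

8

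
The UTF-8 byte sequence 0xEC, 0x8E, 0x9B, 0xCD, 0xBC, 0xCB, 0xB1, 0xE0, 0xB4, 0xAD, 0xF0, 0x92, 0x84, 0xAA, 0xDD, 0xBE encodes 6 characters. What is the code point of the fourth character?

Offset 0: leading byte 0xEC = 11101100 → 3-byte char #1 = EC 8E 9B.
Offset 3: leading byte 0xCD = 11001101 → 2-byte char #2 = CD BC.
Offset 5: leading byte 0xCB = 11001011 → 2-byte char #3 = CB B1.
Offset 7: leading byte 0xE0 = 11100000 → 3-byte char #4 = E0 B4 AD.
Leading byte 0xE0 = 11100000 matches 1110xxxx → 3-byte sequence.
Byte 1: 0xE0 = 11100000, payload 0000 (4 bits).
Byte 2: 0xB4 = 10110100 (10xxxxxx ✓), payload 110100.
Byte 3: 0xAD = 10101101 (10xxxxxx ✓), payload 101101.
Concatenate: 0000110100101101 = 0xD2D (16 bits → U+0D2D).

U+0D2D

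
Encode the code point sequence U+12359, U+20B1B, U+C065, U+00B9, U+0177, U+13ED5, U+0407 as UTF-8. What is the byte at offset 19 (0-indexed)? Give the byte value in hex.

U+12359 → 4-byte form F0 92 8D 99 at offsets 0–3.
U+20B1B → 4-byte form F0 A0 AC 9B at offsets 4–7.
U+C065 → 3-byte form EC 81 A5 at offsets 8–10.
U+00B9 → 2-byte form C2 B9 at offsets 11–12.
U+0177 → 2-byte form C5 B7 at offsets 13–14.
U+13ED5 → 4-byte form F0 93 BB 95 at offsets 15–18.
U+0407 → 2-byte form D0 87 at offsets 19–20.
Offset 19 falls in char 7's range; it's byte 1 of D0 87 = 0xD0.

0xD0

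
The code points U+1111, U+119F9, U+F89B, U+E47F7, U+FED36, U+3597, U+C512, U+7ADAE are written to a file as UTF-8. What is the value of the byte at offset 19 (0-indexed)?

0x96

U+1111 → 3-byte form E1 84 91 at offsets 0–2.
U+119F9 → 4-byte form F0 91 A7 B9 at offsets 3–6.
U+F89B → 3-byte form EF A2 9B at offsets 7–9.
U+E47F7 → 4-byte form F3 A4 9F B7 at offsets 10–13.
U+FED36 → 4-byte form F3 BE B4 B6 at offsets 14–17.
U+3597 → 3-byte form E3 96 97 at offsets 18–20.
Offset 19 falls in char 6's range; it's byte 2 of E3 96 97 = 0x96.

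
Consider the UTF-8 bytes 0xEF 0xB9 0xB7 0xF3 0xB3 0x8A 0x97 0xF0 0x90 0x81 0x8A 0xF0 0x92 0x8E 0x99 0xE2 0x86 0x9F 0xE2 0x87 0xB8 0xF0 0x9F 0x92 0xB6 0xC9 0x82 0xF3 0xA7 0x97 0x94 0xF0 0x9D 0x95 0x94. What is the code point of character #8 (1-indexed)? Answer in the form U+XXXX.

Offset 0: leading byte 0xEF = 11101111 → 3-byte char #1 = EF B9 B7.
Offset 3: leading byte 0xF3 = 11110011 → 4-byte char #2 = F3 B3 8A 97.
Offset 7: leading byte 0xF0 = 11110000 → 4-byte char #3 = F0 90 81 8A.
Offset 11: leading byte 0xF0 = 11110000 → 4-byte char #4 = F0 92 8E 99.
Offset 15: leading byte 0xE2 = 11100010 → 3-byte char #5 = E2 86 9F.
Offset 18: leading byte 0xE2 = 11100010 → 3-byte char #6 = E2 87 B8.
Offset 21: leading byte 0xF0 = 11110000 → 4-byte char #7 = F0 9F 92 B6.
Offset 25: leading byte 0xC9 = 11001001 → 2-byte char #8 = C9 82.
Leading byte 0xC9 = 11001001 matches 110xxxxx → 2-byte sequence.
Byte 1: 0xC9 = 11001001, payload 01001 (5 bits).
Byte 2: 0x82 = 10000010 (10xxxxxx ✓), payload 000010.
Concatenate: 01001000010 = 0x242 (11 bits → U+0242).

U+0242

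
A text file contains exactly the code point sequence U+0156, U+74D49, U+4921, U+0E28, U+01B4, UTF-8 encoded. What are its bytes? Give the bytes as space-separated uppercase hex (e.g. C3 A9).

U+0156: 2-byte form → C5 96.
U+74D49: 4-byte form → F1 B4 B5 89.
U+4921: 3-byte form → E4 A4 A1.
U+0E28: 3-byte form → E0 B8 A8.
U+01B4: 2-byte form → C6 B4.
Concatenated (14 bytes): C5 96 F1 B4 B5 89 E4 A4 A1 E0 B8 A8 C6 B4.

C5 96 F1 B4 B5 89 E4 A4 A1 E0 B8 A8 C6 B4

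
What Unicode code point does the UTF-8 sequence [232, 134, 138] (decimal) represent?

U+818A

Leading byte 0xE8 = 11101000 matches 1110xxxx → 3-byte sequence.
Byte 1: 0xE8 = 11101000, payload 1000 (4 bits).
Byte 2: 0x86 = 10000110 (10xxxxxx ✓), payload 000110.
Byte 3: 0x8A = 10001010 (10xxxxxx ✓), payload 001010.
Concatenate: 1000000110001010 = 0x818A (16 bits → U+818A).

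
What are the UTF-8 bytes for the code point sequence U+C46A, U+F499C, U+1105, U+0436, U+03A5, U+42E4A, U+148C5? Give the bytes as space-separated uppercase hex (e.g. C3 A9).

EC 91 AA F3 B4 A6 9C E1 84 85 D0 B6 CE A5 F1 82 B9 8A F0 94 A3 85

U+C46A: 3-byte form → EC 91 AA.
U+F499C: 4-byte form → F3 B4 A6 9C.
U+1105: 3-byte form → E1 84 85.
U+0436: 2-byte form → D0 B6.
U+03A5: 2-byte form → CE A5.
U+42E4A: 4-byte form → F1 82 B9 8A.
U+148C5: 4-byte form → F0 94 A3 85.
Concatenated (22 bytes): EC 91 AA F3 B4 A6 9C E1 84 85 D0 B6 CE A5 F1 82 B9 8A F0 94 A3 85.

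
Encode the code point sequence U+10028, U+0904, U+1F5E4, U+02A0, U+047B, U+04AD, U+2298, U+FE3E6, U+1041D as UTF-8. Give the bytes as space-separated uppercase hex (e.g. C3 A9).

U+10028: 4-byte form → F0 90 80 A8.
U+0904: 3-byte form → E0 A4 84.
U+1F5E4: 4-byte form → F0 9F 97 A4.
U+02A0: 2-byte form → CA A0.
U+047B: 2-byte form → D1 BB.
U+04AD: 2-byte form → D2 AD.
U+2298: 3-byte form → E2 8A 98.
U+FE3E6: 4-byte form → F3 BE 8F A6.
U+1041D: 4-byte form → F0 90 90 9D.
Concatenated (28 bytes): F0 90 80 A8 E0 A4 84 F0 9F 97 A4 CA A0 D1 BB D2 AD E2 8A 98 F3 BE 8F A6 F0 90 90 9D.

F0 90 80 A8 E0 A4 84 F0 9F 97 A4 CA A0 D1 BB D2 AD E2 8A 98 F3 BE 8F A6 F0 90 90 9D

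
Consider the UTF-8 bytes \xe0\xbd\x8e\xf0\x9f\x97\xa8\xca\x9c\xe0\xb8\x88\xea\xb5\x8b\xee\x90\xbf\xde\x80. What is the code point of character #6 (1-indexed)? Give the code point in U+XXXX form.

Offset 0: leading byte 0xE0 = 11100000 → 3-byte char #1 = E0 BD 8E.
Offset 3: leading byte 0xF0 = 11110000 → 4-byte char #2 = F0 9F 97 A8.
Offset 7: leading byte 0xCA = 11001010 → 2-byte char #3 = CA 9C.
Offset 9: leading byte 0xE0 = 11100000 → 3-byte char #4 = E0 B8 88.
Offset 12: leading byte 0xEA = 11101010 → 3-byte char #5 = EA B5 8B.
Offset 15: leading byte 0xEE = 11101110 → 3-byte char #6 = EE 90 BF.
Leading byte 0xEE = 11101110 matches 1110xxxx → 3-byte sequence.
Byte 1: 0xEE = 11101110, payload 1110 (4 bits).
Byte 2: 0x90 = 10010000 (10xxxxxx ✓), payload 010000.
Byte 3: 0xBF = 10111111 (10xxxxxx ✓), payload 111111.
Concatenate: 1110010000111111 = 0xE43F (16 bits → U+E43F).

U+E43F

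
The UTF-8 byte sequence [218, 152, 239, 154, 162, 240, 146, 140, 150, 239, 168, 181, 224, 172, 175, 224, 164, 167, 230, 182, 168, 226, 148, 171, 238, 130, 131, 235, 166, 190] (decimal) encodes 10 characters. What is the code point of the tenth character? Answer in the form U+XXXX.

U+B9BE

Offset 0: leading byte 0xDA = 11011010 → 2-byte char #1 = DA 98.
Offset 2: leading byte 0xEF = 11101111 → 3-byte char #2 = EF 9A A2.
Offset 5: leading byte 0xF0 = 11110000 → 4-byte char #3 = F0 92 8C 96.
Offset 9: leading byte 0xEF = 11101111 → 3-byte char #4 = EF A8 B5.
Offset 12: leading byte 0xE0 = 11100000 → 3-byte char #5 = E0 AC AF.
Offset 15: leading byte 0xE0 = 11100000 → 3-byte char #6 = E0 A4 A7.
Offset 18: leading byte 0xE6 = 11100110 → 3-byte char #7 = E6 B6 A8.
Offset 21: leading byte 0xE2 = 11100010 → 3-byte char #8 = E2 94 AB.
Offset 24: leading byte 0xEE = 11101110 → 3-byte char #9 = EE 82 83.
Offset 27: leading byte 0xEB = 11101011 → 3-byte char #10 = EB A6 BE.
Leading byte 0xEB = 11101011 matches 1110xxxx → 3-byte sequence.
Byte 1: 0xEB = 11101011, payload 1011 (4 bits).
Byte 2: 0xA6 = 10100110 (10xxxxxx ✓), payload 100110.
Byte 3: 0xBE = 10111110 (10xxxxxx ✓), payload 111110.
Concatenate: 1011100110111110 = 0xB9BE (16 bits → U+B9BE).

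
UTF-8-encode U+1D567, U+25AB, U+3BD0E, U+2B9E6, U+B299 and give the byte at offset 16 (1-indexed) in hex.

1-indexed offset 16 is 0-indexed offset 15.
U+1D567 → 4-byte form F0 9D 95 A7 at offsets 0–3.
U+25AB → 3-byte form E2 96 AB at offsets 4–6.
U+3BD0E → 4-byte form F0 BB B4 8E at offsets 7–10.
U+2B9E6 → 4-byte form F0 AB A7 A6 at offsets 11–14.
U+B299 → 3-byte form EB 8A 99 at offsets 15–17.
Offset 15 falls in char 5's range; it's byte 1 of EB 8A 99 = 0xEB.

0xEB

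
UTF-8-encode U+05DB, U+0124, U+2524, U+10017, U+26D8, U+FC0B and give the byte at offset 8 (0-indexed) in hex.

0x90

U+05DB → 2-byte form D7 9B at offsets 0–1.
U+0124 → 2-byte form C4 A4 at offsets 2–3.
U+2524 → 3-byte form E2 94 A4 at offsets 4–6.
U+10017 → 4-byte form F0 90 80 97 at offsets 7–10.
Offset 8 falls in char 4's range; it's byte 2 of F0 90 80 97 = 0x90.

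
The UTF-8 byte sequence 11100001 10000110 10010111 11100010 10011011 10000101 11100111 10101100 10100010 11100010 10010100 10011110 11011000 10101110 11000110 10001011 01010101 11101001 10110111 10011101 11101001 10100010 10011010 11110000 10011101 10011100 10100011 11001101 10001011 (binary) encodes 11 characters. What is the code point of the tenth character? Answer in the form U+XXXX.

Offset 0: leading byte 0xE1 = 11100001 → 3-byte char #1 = E1 86 97.
Offset 3: leading byte 0xE2 = 11100010 → 3-byte char #2 = E2 9B 85.
Offset 6: leading byte 0xE7 = 11100111 → 3-byte char #3 = E7 AC A2.
Offset 9: leading byte 0xE2 = 11100010 → 3-byte char #4 = E2 94 9E.
Offset 12: leading byte 0xD8 = 11011000 → 2-byte char #5 = D8 AE.
Offset 14: leading byte 0xC6 = 11000110 → 2-byte char #6 = C6 8B.
Offset 16: leading byte 0x55 = 01010101 → 1-byte char #7 = 55.
Offset 17: leading byte 0xE9 = 11101001 → 3-byte char #8 = E9 B7 9D.
Offset 20: leading byte 0xE9 = 11101001 → 3-byte char #9 = E9 A2 9A.
Offset 23: leading byte 0xF0 = 11110000 → 4-byte char #10 = F0 9D 9C A3.
Leading byte 0xF0 = 11110000 matches 11110xxx → 4-byte sequence.
Byte 1: 0xF0 = 11110000, payload 000 (3 bits).
Byte 2: 0x9D = 10011101 (10xxxxxx ✓), payload 011101.
Byte 3: 0x9C = 10011100 (10xxxxxx ✓), payload 011100.
Byte 4: 0xA3 = 10100011 (10xxxxxx ✓), payload 100011.
Concatenate: 000011101011100100011 = 0x1D723 (21 bits → U+1D723).

U+1D723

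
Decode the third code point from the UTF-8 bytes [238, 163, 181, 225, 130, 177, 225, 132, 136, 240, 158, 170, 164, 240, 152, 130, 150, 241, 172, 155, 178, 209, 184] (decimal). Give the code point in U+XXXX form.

U+1108

Offset 0: leading byte 0xEE = 11101110 → 3-byte char #1 = EE A3 B5.
Offset 3: leading byte 0xE1 = 11100001 → 3-byte char #2 = E1 82 B1.
Offset 6: leading byte 0xE1 = 11100001 → 3-byte char #3 = E1 84 88.
Leading byte 0xE1 = 11100001 matches 1110xxxx → 3-byte sequence.
Byte 1: 0xE1 = 11100001, payload 0001 (4 bits).
Byte 2: 0x84 = 10000100 (10xxxxxx ✓), payload 000100.
Byte 3: 0x88 = 10001000 (10xxxxxx ✓), payload 001000.
Concatenate: 0001000100001000 = 0x1108 (16 bits → U+1108).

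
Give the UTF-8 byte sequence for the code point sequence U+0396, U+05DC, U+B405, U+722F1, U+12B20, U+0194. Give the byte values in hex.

CE 96 D7 9C EB 90 85 F1 B2 8B B1 F0 92 AC A0 C6 94

U+0396: 2-byte form → CE 96.
U+05DC: 2-byte form → D7 9C.
U+B405: 3-byte form → EB 90 85.
U+722F1: 4-byte form → F1 B2 8B B1.
U+12B20: 4-byte form → F0 92 AC A0.
U+0194: 2-byte form → C6 94.
Concatenated (17 bytes): CE 96 D7 9C EB 90 85 F1 B2 8B B1 F0 92 AC A0 C6 94.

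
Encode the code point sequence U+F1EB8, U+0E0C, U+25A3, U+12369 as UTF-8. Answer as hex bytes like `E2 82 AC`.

U+F1EB8: 4-byte form → F3 B1 BA B8.
U+0E0C: 3-byte form → E0 B8 8C.
U+25A3: 3-byte form → E2 96 A3.
U+12369: 4-byte form → F0 92 8D A9.
Concatenated (14 bytes): F3 B1 BA B8 E0 B8 8C E2 96 A3 F0 92 8D A9.

F3 B1 BA B8 E0 B8 8C E2 96 A3 F0 92 8D A9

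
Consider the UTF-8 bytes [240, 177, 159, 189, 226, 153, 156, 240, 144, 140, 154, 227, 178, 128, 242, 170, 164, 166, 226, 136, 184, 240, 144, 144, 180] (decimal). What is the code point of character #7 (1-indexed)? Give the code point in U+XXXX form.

Offset 0: leading byte 0xF0 = 11110000 → 4-byte char #1 = F0 B1 9F BD.
Offset 4: leading byte 0xE2 = 11100010 → 3-byte char #2 = E2 99 9C.
Offset 7: leading byte 0xF0 = 11110000 → 4-byte char #3 = F0 90 8C 9A.
Offset 11: leading byte 0xE3 = 11100011 → 3-byte char #4 = E3 B2 80.
Offset 14: leading byte 0xF2 = 11110010 → 4-byte char #5 = F2 AA A4 A6.
Offset 18: leading byte 0xE2 = 11100010 → 3-byte char #6 = E2 88 B8.
Offset 21: leading byte 0xF0 = 11110000 → 4-byte char #7 = F0 90 90 B4.
Leading byte 0xF0 = 11110000 matches 11110xxx → 4-byte sequence.
Byte 1: 0xF0 = 11110000, payload 000 (3 bits).
Byte 2: 0x90 = 10010000 (10xxxxxx ✓), payload 010000.
Byte 3: 0x90 = 10010000 (10xxxxxx ✓), payload 010000.
Byte 4: 0xB4 = 10110100 (10xxxxxx ✓), payload 110100.
Concatenate: 000010000010000110100 = 0x10434 (21 bits → U+10434).

U+10434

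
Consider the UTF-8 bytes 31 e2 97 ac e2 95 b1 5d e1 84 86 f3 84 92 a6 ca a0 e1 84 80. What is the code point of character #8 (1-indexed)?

U+1100

Offset 0: leading byte 0x31 = 00110001 → 1-byte char #1 = 31.
Offset 1: leading byte 0xE2 = 11100010 → 3-byte char #2 = E2 97 AC.
Offset 4: leading byte 0xE2 = 11100010 → 3-byte char #3 = E2 95 B1.
Offset 7: leading byte 0x5D = 01011101 → 1-byte char #4 = 5D.
Offset 8: leading byte 0xE1 = 11100001 → 3-byte char #5 = E1 84 86.
Offset 11: leading byte 0xF3 = 11110011 → 4-byte char #6 = F3 84 92 A6.
Offset 15: leading byte 0xCA = 11001010 → 2-byte char #7 = CA A0.
Offset 17: leading byte 0xE1 = 11100001 → 3-byte char #8 = E1 84 80.
Leading byte 0xE1 = 11100001 matches 1110xxxx → 3-byte sequence.
Byte 1: 0xE1 = 11100001, payload 0001 (4 bits).
Byte 2: 0x84 = 10000100 (10xxxxxx ✓), payload 000100.
Byte 3: 0x80 = 10000000 (10xxxxxx ✓), payload 000000.
Concatenate: 0001000100000000 = 0x1100 (16 bits → U+1100).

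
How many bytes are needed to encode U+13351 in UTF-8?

4

U+13351 = 0x13351. UTF-8 uses 1 byte below 0x80, 2 below 0x800, 3 below 0x10000, 4 up to 0x10FFFF. 0x13351 is in U+10000–U+10FFFF → 4 bytes.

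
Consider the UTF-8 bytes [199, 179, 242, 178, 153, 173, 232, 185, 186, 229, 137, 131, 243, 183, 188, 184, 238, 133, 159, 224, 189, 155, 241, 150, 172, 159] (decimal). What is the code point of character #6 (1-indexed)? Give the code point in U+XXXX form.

Offset 0: leading byte 0xC7 = 11000111 → 2-byte char #1 = C7 B3.
Offset 2: leading byte 0xF2 = 11110010 → 4-byte char #2 = F2 B2 99 AD.
Offset 6: leading byte 0xE8 = 11101000 → 3-byte char #3 = E8 B9 BA.
Offset 9: leading byte 0xE5 = 11100101 → 3-byte char #4 = E5 89 83.
Offset 12: leading byte 0xF3 = 11110011 → 4-byte char #5 = F3 B7 BC B8.
Offset 16: leading byte 0xEE = 11101110 → 3-byte char #6 = EE 85 9F.
Leading byte 0xEE = 11101110 matches 1110xxxx → 3-byte sequence.
Byte 1: 0xEE = 11101110, payload 1110 (4 bits).
Byte 2: 0x85 = 10000101 (10xxxxxx ✓), payload 000101.
Byte 3: 0x9F = 10011111 (10xxxxxx ✓), payload 011111.
Concatenate: 1110000101011111 = 0xE15F (16 bits → U+E15F).

U+E15F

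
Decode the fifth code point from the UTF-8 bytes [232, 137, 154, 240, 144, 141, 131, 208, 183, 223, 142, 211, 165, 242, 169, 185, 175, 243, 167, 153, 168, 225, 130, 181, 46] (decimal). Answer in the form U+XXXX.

U+04E5

Offset 0: leading byte 0xE8 = 11101000 → 3-byte char #1 = E8 89 9A.
Offset 3: leading byte 0xF0 = 11110000 → 4-byte char #2 = F0 90 8D 83.
Offset 7: leading byte 0xD0 = 11010000 → 2-byte char #3 = D0 B7.
Offset 9: leading byte 0xDF = 11011111 → 2-byte char #4 = DF 8E.
Offset 11: leading byte 0xD3 = 11010011 → 2-byte char #5 = D3 A5.
Leading byte 0xD3 = 11010011 matches 110xxxxx → 2-byte sequence.
Byte 1: 0xD3 = 11010011, payload 10011 (5 bits).
Byte 2: 0xA5 = 10100101 (10xxxxxx ✓), payload 100101.
Concatenate: 10011100101 = 0x4E5 (11 bits → U+04E5).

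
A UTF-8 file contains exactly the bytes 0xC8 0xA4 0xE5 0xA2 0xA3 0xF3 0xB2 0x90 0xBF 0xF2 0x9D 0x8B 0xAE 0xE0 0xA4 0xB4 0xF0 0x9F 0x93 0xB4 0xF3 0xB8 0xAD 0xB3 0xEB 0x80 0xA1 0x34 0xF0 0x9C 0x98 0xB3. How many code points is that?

Byte at offset 0: 0xC8 = 11001000 → 2-byte char (#1). Advance 2.
Byte at offset 2: 0xE5 = 11100101 → 3-byte char (#2). Advance 3.
Byte at offset 5: 0xF3 = 11110011 → 4-byte char (#3). Advance 4.
Byte at offset 9: 0xF2 = 11110010 → 4-byte char (#4). Advance 4.
Byte at offset 13: 0xE0 = 11100000 → 3-byte char (#5). Advance 3.
Byte at offset 16: 0xF0 = 11110000 → 4-byte char (#6). Advance 4.
Byte at offset 20: 0xF3 = 11110011 → 4-byte char (#7). Advance 4.
Byte at offset 24: 0xEB = 11101011 → 3-byte char (#8). Advance 3.
Byte at offset 27: 0x34 = 00110100 → 1-byte char (#9). Advance 1.
Byte at offset 28: 0xF0 = 11110000 → 4-byte char (#10). Advance 4.
Reached end at offset 32 after 10 code points.

10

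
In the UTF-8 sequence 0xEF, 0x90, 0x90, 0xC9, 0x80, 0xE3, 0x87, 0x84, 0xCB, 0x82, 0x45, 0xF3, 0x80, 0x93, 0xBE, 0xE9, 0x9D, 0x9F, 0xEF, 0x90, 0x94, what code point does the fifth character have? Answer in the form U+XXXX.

Offset 0: leading byte 0xEF = 11101111 → 3-byte char #1 = EF 90 90.
Offset 3: leading byte 0xC9 = 11001001 → 2-byte char #2 = C9 80.
Offset 5: leading byte 0xE3 = 11100011 → 3-byte char #3 = E3 87 84.
Offset 8: leading byte 0xCB = 11001011 → 2-byte char #4 = CB 82.
Offset 10: leading byte 0x45 = 01000101 → 1-byte char #5 = 45.
Leading byte 0x45 = 01000101 matches 0xxxxxxx → 1-byte sequence.
Byte 1: 0x45 = 01000101, payload 1000101 (7 bits).
Concatenate: 1000101 = 0x45 (7 bits → U+0045).

U+0045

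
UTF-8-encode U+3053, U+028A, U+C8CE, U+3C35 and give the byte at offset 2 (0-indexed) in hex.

U+3053 → 3-byte form E3 81 93 at offsets 0–2.
Offset 2 falls in char 1's range; it's byte 3 of E3 81 93 = 0x93.

0x93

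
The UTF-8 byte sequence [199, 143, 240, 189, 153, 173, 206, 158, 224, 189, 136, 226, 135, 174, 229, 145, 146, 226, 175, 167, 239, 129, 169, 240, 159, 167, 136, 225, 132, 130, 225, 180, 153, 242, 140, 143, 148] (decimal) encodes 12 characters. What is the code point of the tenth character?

U+1102

Offset 0: leading byte 0xC7 = 11000111 → 2-byte char #1 = C7 8F.
Offset 2: leading byte 0xF0 = 11110000 → 4-byte char #2 = F0 BD 99 AD.
Offset 6: leading byte 0xCE = 11001110 → 2-byte char #3 = CE 9E.
Offset 8: leading byte 0xE0 = 11100000 → 3-byte char #4 = E0 BD 88.
Offset 11: leading byte 0xE2 = 11100010 → 3-byte char #5 = E2 87 AE.
Offset 14: leading byte 0xE5 = 11100101 → 3-byte char #6 = E5 91 92.
Offset 17: leading byte 0xE2 = 11100010 → 3-byte char #7 = E2 AF A7.
Offset 20: leading byte 0xEF = 11101111 → 3-byte char #8 = EF 81 A9.
Offset 23: leading byte 0xF0 = 11110000 → 4-byte char #9 = F0 9F A7 88.
Offset 27: leading byte 0xE1 = 11100001 → 3-byte char #10 = E1 84 82.
Leading byte 0xE1 = 11100001 matches 1110xxxx → 3-byte sequence.
Byte 1: 0xE1 = 11100001, payload 0001 (4 bits).
Byte 2: 0x84 = 10000100 (10xxxxxx ✓), payload 000100.
Byte 3: 0x82 = 10000010 (10xxxxxx ✓), payload 000010.
Concatenate: 0001000100000010 = 0x1102 (16 bits → U+1102).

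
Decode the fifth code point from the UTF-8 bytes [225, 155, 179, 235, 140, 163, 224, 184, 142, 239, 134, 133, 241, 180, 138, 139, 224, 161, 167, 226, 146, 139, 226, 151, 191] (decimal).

U+7428B

Offset 0: leading byte 0xE1 = 11100001 → 3-byte char #1 = E1 9B B3.
Offset 3: leading byte 0xEB = 11101011 → 3-byte char #2 = EB 8C A3.
Offset 6: leading byte 0xE0 = 11100000 → 3-byte char #3 = E0 B8 8E.
Offset 9: leading byte 0xEF = 11101111 → 3-byte char #4 = EF 86 85.
Offset 12: leading byte 0xF1 = 11110001 → 4-byte char #5 = F1 B4 8A 8B.
Leading byte 0xF1 = 11110001 matches 11110xxx → 4-byte sequence.
Byte 1: 0xF1 = 11110001, payload 001 (3 bits).
Byte 2: 0xB4 = 10110100 (10xxxxxx ✓), payload 110100.
Byte 3: 0x8A = 10001010 (10xxxxxx ✓), payload 001010.
Byte 4: 0x8B = 10001011 (10xxxxxx ✓), payload 001011.
Concatenate: 001110100001010001011 = 0x7428B (21 bits → U+7428B).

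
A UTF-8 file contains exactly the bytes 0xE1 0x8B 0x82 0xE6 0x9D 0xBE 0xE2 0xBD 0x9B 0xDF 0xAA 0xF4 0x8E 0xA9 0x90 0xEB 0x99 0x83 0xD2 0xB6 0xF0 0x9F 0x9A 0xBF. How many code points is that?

8

Byte at offset 0: 0xE1 = 11100001 → 3-byte char (#1). Advance 3.
Byte at offset 3: 0xE6 = 11100110 → 3-byte char (#2). Advance 3.
Byte at offset 6: 0xE2 = 11100010 → 3-byte char (#3). Advance 3.
Byte at offset 9: 0xDF = 11011111 → 2-byte char (#4). Advance 2.
Byte at offset 11: 0xF4 = 11110100 → 4-byte char (#5). Advance 4.
Byte at offset 15: 0xEB = 11101011 → 3-byte char (#6). Advance 3.
Byte at offset 18: 0xD2 = 11010010 → 2-byte char (#7). Advance 2.
Byte at offset 20: 0xF0 = 11110000 → 4-byte char (#8). Advance 4.
Reached end at offset 24 after 8 code points.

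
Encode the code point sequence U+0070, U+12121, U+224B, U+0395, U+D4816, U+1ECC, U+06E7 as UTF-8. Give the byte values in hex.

U+0070: 1-byte form → 70.
U+12121: 4-byte form → F0 92 84 A1.
U+224B: 3-byte form → E2 89 8B.
U+0395: 2-byte form → CE 95.
U+D4816: 4-byte form → F3 94 A0 96.
U+1ECC: 3-byte form → E1 BB 8C.
U+06E7: 2-byte form → DB A7.
Concatenated (19 bytes): 70 F0 92 84 A1 E2 89 8B CE 95 F3 94 A0 96 E1 BB 8C DB A7.

70 F0 92 84 A1 E2 89 8B CE 95 F3 94 A0 96 E1 BB 8C DB A7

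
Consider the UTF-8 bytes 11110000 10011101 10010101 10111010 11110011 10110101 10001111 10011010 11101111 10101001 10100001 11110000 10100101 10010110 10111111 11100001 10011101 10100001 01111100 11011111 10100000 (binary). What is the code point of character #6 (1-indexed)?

U+007C

Offset 0: leading byte 0xF0 = 11110000 → 4-byte char #1 = F0 9D 95 BA.
Offset 4: leading byte 0xF3 = 11110011 → 4-byte char #2 = F3 B5 8F 9A.
Offset 8: leading byte 0xEF = 11101111 → 3-byte char #3 = EF A9 A1.
Offset 11: leading byte 0xF0 = 11110000 → 4-byte char #4 = F0 A5 96 BF.
Offset 15: leading byte 0xE1 = 11100001 → 3-byte char #5 = E1 9D A1.
Offset 18: leading byte 0x7C = 01111100 → 1-byte char #6 = 7C.
Leading byte 0x7C = 01111100 matches 0xxxxxxx → 1-byte sequence.
Byte 1: 0x7C = 01111100, payload 1111100 (7 bits).
Concatenate: 1111100 = 0x7C (7 bits → U+007C).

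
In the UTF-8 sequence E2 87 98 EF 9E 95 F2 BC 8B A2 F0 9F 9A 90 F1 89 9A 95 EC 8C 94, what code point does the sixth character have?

Offset 0: leading byte 0xE2 = 11100010 → 3-byte char #1 = E2 87 98.
Offset 3: leading byte 0xEF = 11101111 → 3-byte char #2 = EF 9E 95.
Offset 6: leading byte 0xF2 = 11110010 → 4-byte char #3 = F2 BC 8B A2.
Offset 10: leading byte 0xF0 = 11110000 → 4-byte char #4 = F0 9F 9A 90.
Offset 14: leading byte 0xF1 = 11110001 → 4-byte char #5 = F1 89 9A 95.
Offset 18: leading byte 0xEC = 11101100 → 3-byte char #6 = EC 8C 94.
Leading byte 0xEC = 11101100 matches 1110xxxx → 3-byte sequence.
Byte 1: 0xEC = 11101100, payload 1100 (4 bits).
Byte 2: 0x8C = 10001100 (10xxxxxx ✓), payload 001100.
Byte 3: 0x94 = 10010100 (10xxxxxx ✓), payload 010100.
Concatenate: 1100001100010100 = 0xC314 (16 bits → U+C314).

U+C314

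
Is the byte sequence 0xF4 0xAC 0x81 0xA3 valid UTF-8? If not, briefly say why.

invalid (encodes a value above U+10FFFF)

Leading byte 0xF4 = 11110100 → 4-byte form.
Payload = 0x12C063, which exceeds U+10FFFF, the maximum Unicode code point. (Leading bytes F5–FF, or F4 followed by ≥ 0x90, are invalid.)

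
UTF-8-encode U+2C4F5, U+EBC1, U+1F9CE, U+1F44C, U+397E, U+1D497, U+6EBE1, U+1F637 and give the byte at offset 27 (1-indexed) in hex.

0xF0

1-indexed offset 27 is 0-indexed offset 26.
U+2C4F5 → 4-byte form F0 AC 93 B5 at offsets 0–3.
U+EBC1 → 3-byte form EE AF 81 at offsets 4–6.
U+1F9CE → 4-byte form F0 9F A7 8E at offsets 7–10.
U+1F44C → 4-byte form F0 9F 91 8C at offsets 11–14.
U+397E → 3-byte form E3 A5 BE at offsets 15–17.
U+1D497 → 4-byte form F0 9D 92 97 at offsets 18–21.
U+6EBE1 → 4-byte form F1 AE AF A1 at offsets 22–25.
U+1F637 → 4-byte form F0 9F 98 B7 at offsets 26–29.
Offset 26 falls in char 8's range; it's byte 1 of F0 9F 98 B7 = 0xF0.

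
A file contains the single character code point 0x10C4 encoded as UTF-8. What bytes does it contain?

E1 83 84

U+10C4 = 0x10C4 = 4292 decimal. In range U+0800–U+FFFF → 3-byte form: 1110xxxx 10xxxxxx 10xxxxxx.
Binary (16 bits): 0001000011000100.
Split 4+6+6: 0001 | 000011 | 000100.
Byte 1: 11100001 = 0xE1.
Byte 2: 10000011 = 0x83.
Byte 3: 10000100 = 0x84.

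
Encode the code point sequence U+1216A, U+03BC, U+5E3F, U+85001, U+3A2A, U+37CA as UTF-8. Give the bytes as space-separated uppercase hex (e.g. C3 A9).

F0 92 85 AA CE BC E5 B8 BF F2 85 80 81 E3 A8 AA E3 9F 8A

U+1216A: 4-byte form → F0 92 85 AA.
U+03BC: 2-byte form → CE BC.
U+5E3F: 3-byte form → E5 B8 BF.
U+85001: 4-byte form → F2 85 80 81.
U+3A2A: 3-byte form → E3 A8 AA.
U+37CA: 3-byte form → E3 9F 8A.
Concatenated (19 bytes): F0 92 85 AA CE BC E5 B8 BF F2 85 80 81 E3 A8 AA E3 9F 8A.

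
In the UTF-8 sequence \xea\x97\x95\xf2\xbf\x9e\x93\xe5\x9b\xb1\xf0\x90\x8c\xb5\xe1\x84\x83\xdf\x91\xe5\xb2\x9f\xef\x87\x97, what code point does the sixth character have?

Offset 0: leading byte 0xEA = 11101010 → 3-byte char #1 = EA 97 95.
Offset 3: leading byte 0xF2 = 11110010 → 4-byte char #2 = F2 BF 9E 93.
Offset 7: leading byte 0xE5 = 11100101 → 3-byte char #3 = E5 9B B1.
Offset 10: leading byte 0xF0 = 11110000 → 4-byte char #4 = F0 90 8C B5.
Offset 14: leading byte 0xE1 = 11100001 → 3-byte char #5 = E1 84 83.
Offset 17: leading byte 0xDF = 11011111 → 2-byte char #6 = DF 91.
Leading byte 0xDF = 11011111 matches 110xxxxx → 2-byte sequence.
Byte 1: 0xDF = 11011111, payload 11111 (5 bits).
Byte 2: 0x91 = 10010001 (10xxxxxx ✓), payload 010001.
Concatenate: 11111010001 = 0x7D1 (11 bits → U+07D1).

U+07D1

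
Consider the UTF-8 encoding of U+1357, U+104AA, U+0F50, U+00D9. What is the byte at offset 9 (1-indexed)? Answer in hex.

1-indexed offset 9 is 0-indexed offset 8.
U+1357 → 3-byte form E1 8D 97 at offsets 0–2.
U+104AA → 4-byte form F0 90 92 AA at offsets 3–6.
U+0F50 → 3-byte form E0 BD 90 at offsets 7–9.
Offset 8 falls in char 3's range; it's byte 2 of E0 BD 90 = 0xBD.

0xBD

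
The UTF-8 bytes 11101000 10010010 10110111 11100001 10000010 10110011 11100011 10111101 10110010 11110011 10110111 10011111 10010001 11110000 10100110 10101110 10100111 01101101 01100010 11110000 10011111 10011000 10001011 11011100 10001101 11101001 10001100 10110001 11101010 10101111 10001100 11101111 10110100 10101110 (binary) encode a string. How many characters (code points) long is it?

Byte at offset 0: 0xE8 = 11101000 → 3-byte char (#1). Advance 3.
Byte at offset 3: 0xE1 = 11100001 → 3-byte char (#2). Advance 3.
Byte at offset 6: 0xE3 = 11100011 → 3-byte char (#3). Advance 3.
Byte at offset 9: 0xF3 = 11110011 → 4-byte char (#4). Advance 4.
Byte at offset 13: 0xF0 = 11110000 → 4-byte char (#5). Advance 4.
Byte at offset 17: 0x6D = 01101101 → 1-byte char (#6). Advance 1.
Byte at offset 18: 0x62 = 01100010 → 1-byte char (#7). Advance 1.
Byte at offset 19: 0xF0 = 11110000 → 4-byte char (#8). Advance 4.
Byte at offset 23: 0xDC = 11011100 → 2-byte char (#9). Advance 2.
Byte at offset 25: 0xE9 = 11101001 → 3-byte char (#10). Advance 3.
Byte at offset 28: 0xEA = 11101010 → 3-byte char (#11). Advance 3.
Byte at offset 31: 0xEF = 11101111 → 3-byte char (#12). Advance 3.
Reached end at offset 34 after 12 code points.

12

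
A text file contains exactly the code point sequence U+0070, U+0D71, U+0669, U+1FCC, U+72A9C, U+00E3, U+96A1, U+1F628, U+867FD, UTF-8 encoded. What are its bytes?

70 E0 B5 B1 D9 A9 E1 BF 8C F1 B2 AA 9C C3 A3 E9 9A A1 F0 9F 98 A8 F2 86 9F BD

U+0070: 1-byte form → 70.
U+0D71: 3-byte form → E0 B5 B1.
U+0669: 2-byte form → D9 A9.
U+1FCC: 3-byte form → E1 BF 8C.
U+72A9C: 4-byte form → F1 B2 AA 9C.
U+00E3: 2-byte form → C3 A3.
U+96A1: 3-byte form → E9 9A A1.
U+1F628: 4-byte form → F0 9F 98 A8.
U+867FD: 4-byte form → F2 86 9F BD.
Concatenated (26 bytes): 70 E0 B5 B1 D9 A9 E1 BF 8C F1 B2 AA 9C C3 A3 E9 9A A1 F0 9F 98 A8 F2 86 9F BD.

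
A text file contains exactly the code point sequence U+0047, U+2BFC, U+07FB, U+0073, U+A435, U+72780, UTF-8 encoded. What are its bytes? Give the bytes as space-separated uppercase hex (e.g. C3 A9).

U+0047: 1-byte form → 47.
U+2BFC: 3-byte form → E2 AF BC.
U+07FB: 2-byte form → DF BB.
U+0073: 1-byte form → 73.
U+A435: 3-byte form → EA 90 B5.
U+72780: 4-byte form → F1 B2 9E 80.
Concatenated (14 bytes): 47 E2 AF BC DF BB 73 EA 90 B5 F1 B2 9E 80.

47 E2 AF BC DF BB 73 EA 90 B5 F1 B2 9E 80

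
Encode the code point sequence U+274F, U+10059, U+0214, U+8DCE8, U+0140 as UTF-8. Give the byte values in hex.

E2 9D 8F F0 90 81 99 C8 94 F2 8D B3 A8 C5 80

U+274F: 3-byte form → E2 9D 8F.
U+10059: 4-byte form → F0 90 81 99.
U+0214: 2-byte form → C8 94.
U+8DCE8: 4-byte form → F2 8D B3 A8.
U+0140: 2-byte form → C5 80.
Concatenated (15 bytes): E2 9D 8F F0 90 81 99 C8 94 F2 8D B3 A8 C5 80.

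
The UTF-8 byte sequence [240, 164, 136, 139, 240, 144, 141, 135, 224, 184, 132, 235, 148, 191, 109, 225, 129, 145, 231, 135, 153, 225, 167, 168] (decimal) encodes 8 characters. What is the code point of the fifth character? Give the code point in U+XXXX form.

Offset 0: leading byte 0xF0 = 11110000 → 4-byte char #1 = F0 A4 88 8B.
Offset 4: leading byte 0xF0 = 11110000 → 4-byte char #2 = F0 90 8D 87.
Offset 8: leading byte 0xE0 = 11100000 → 3-byte char #3 = E0 B8 84.
Offset 11: leading byte 0xEB = 11101011 → 3-byte char #4 = EB 94 BF.
Offset 14: leading byte 0x6D = 01101101 → 1-byte char #5 = 6D.
Leading byte 0x6D = 01101101 matches 0xxxxxxx → 1-byte sequence.
Byte 1: 0x6D = 01101101, payload 1101101 (7 bits).
Concatenate: 1101101 = 0x6D (7 bits → U+006D).

U+006D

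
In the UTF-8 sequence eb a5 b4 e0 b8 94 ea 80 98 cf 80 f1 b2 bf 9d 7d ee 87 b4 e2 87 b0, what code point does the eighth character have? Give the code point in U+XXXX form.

U+21F0

Offset 0: leading byte 0xEB = 11101011 → 3-byte char #1 = EB A5 B4.
Offset 3: leading byte 0xE0 = 11100000 → 3-byte char #2 = E0 B8 94.
Offset 6: leading byte 0xEA = 11101010 → 3-byte char #3 = EA 80 98.
Offset 9: leading byte 0xCF = 11001111 → 2-byte char #4 = CF 80.
Offset 11: leading byte 0xF1 = 11110001 → 4-byte char #5 = F1 B2 BF 9D.
Offset 15: leading byte 0x7D = 01111101 → 1-byte char #6 = 7D.
Offset 16: leading byte 0xEE = 11101110 → 3-byte char #7 = EE 87 B4.
Offset 19: leading byte 0xE2 = 11100010 → 3-byte char #8 = E2 87 B0.
Leading byte 0xE2 = 11100010 matches 1110xxxx → 3-byte sequence.
Byte 1: 0xE2 = 11100010, payload 0010 (4 bits).
Byte 2: 0x87 = 10000111 (10xxxxxx ✓), payload 000111.
Byte 3: 0xB0 = 10110000 (10xxxxxx ✓), payload 110000.
Concatenate: 0010000111110000 = 0x21F0 (16 bits → U+21F0).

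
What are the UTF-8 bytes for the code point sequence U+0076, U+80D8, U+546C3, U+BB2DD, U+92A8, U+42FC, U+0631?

76 E8 83 98 F1 94 9B 83 F2 BB 8B 9D E9 8A A8 E4 8B BC D8 B1

U+0076: 1-byte form → 76.
U+80D8: 3-byte form → E8 83 98.
U+546C3: 4-byte form → F1 94 9B 83.
U+BB2DD: 4-byte form → F2 BB 8B 9D.
U+92A8: 3-byte form → E9 8A A8.
U+42FC: 3-byte form → E4 8B BC.
U+0631: 2-byte form → D8 B1.
Concatenated (20 bytes): 76 E8 83 98 F1 94 9B 83 F2 BB 8B 9D E9 8A A8 E4 8B BC D8 B1.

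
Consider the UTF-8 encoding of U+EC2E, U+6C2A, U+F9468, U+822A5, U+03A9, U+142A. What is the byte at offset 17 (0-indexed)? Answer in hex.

0x90

U+EC2E → 3-byte form EE B0 AE at offsets 0–2.
U+6C2A → 3-byte form E6 B0 AA at offsets 3–5.
U+F9468 → 4-byte form F3 B9 91 A8 at offsets 6–9.
U+822A5 → 4-byte form F2 82 8A A5 at offsets 10–13.
U+03A9 → 2-byte form CE A9 at offsets 14–15.
U+142A → 3-byte form E1 90 AA at offsets 16–18.
Offset 17 falls in char 6's range; it's byte 2 of E1 90 AA = 0x90.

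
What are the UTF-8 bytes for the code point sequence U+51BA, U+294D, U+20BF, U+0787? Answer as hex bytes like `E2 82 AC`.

U+51BA: 3-byte form → E5 86 BA.
U+294D: 3-byte form → E2 A5 8D.
U+20BF: 3-byte form → E2 82 BF.
U+0787: 2-byte form → DE 87.
Concatenated (11 bytes): E5 86 BA E2 A5 8D E2 82 BF DE 87.

E5 86 BA E2 A5 8D E2 82 BF DE 87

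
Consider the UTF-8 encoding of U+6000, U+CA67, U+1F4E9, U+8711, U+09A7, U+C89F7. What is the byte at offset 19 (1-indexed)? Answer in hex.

0xA7

1-indexed offset 19 is 0-indexed offset 18.
U+6000 → 3-byte form E6 80 80 at offsets 0–2.
U+CA67 → 3-byte form EC A9 A7 at offsets 3–5.
U+1F4E9 → 4-byte form F0 9F 93 A9 at offsets 6–9.
U+8711 → 3-byte form E8 9C 91 at offsets 10–12.
U+09A7 → 3-byte form E0 A6 A7 at offsets 13–15.
U+C89F7 → 4-byte form F3 88 A7 B7 at offsets 16–19.
Offset 18 falls in char 6's range; it's byte 3 of F3 88 A7 B7 = 0xA7.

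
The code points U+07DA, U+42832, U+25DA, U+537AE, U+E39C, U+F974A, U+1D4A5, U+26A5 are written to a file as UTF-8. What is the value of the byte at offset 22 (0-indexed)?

U+07DA → 2-byte form DF 9A at offsets 0–1.
U+42832 → 4-byte form F1 82 A0 B2 at offsets 2–5.
U+25DA → 3-byte form E2 97 9A at offsets 6–8.
U+537AE → 4-byte form F1 93 9E AE at offsets 9–12.
U+E39C → 3-byte form EE 8E 9C at offsets 13–15.
U+F974A → 4-byte form F3 B9 9D 8A at offsets 16–19.
U+1D4A5 → 4-byte form F0 9D 92 A5 at offsets 20–23.
Offset 22 falls in char 7's range; it's byte 3 of F0 9D 92 A5 = 0x92.

0x92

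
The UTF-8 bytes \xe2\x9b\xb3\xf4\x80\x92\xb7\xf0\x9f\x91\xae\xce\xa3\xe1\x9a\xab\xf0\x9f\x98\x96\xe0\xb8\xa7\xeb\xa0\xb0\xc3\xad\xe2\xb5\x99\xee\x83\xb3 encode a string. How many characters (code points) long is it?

Byte at offset 0: 0xE2 = 11100010 → 3-byte char (#1). Advance 3.
Byte at offset 3: 0xF4 = 11110100 → 4-byte char (#2). Advance 4.
Byte at offset 7: 0xF0 = 11110000 → 4-byte char (#3). Advance 4.
Byte at offset 11: 0xCE = 11001110 → 2-byte char (#4). Advance 2.
Byte at offset 13: 0xE1 = 11100001 → 3-byte char (#5). Advance 3.
Byte at offset 16: 0xF0 = 11110000 → 4-byte char (#6). Advance 4.
Byte at offset 20: 0xE0 = 11100000 → 3-byte char (#7). Advance 3.
Byte at offset 23: 0xEB = 11101011 → 3-byte char (#8). Advance 3.
Byte at offset 26: 0xC3 = 11000011 → 2-byte char (#9). Advance 2.
Byte at offset 28: 0xE2 = 11100010 → 3-byte char (#10). Advance 3.
Byte at offset 31: 0xEE = 11101110 → 3-byte char (#11). Advance 3.
Reached end at offset 34 after 11 code points.

11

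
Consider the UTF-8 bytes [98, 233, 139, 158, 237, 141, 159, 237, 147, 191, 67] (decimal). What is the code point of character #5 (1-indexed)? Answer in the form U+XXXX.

U+0043

Offset 0: leading byte 0x62 = 01100010 → 1-byte char #1 = 62.
Offset 1: leading byte 0xE9 = 11101001 → 3-byte char #2 = E9 8B 9E.
Offset 4: leading byte 0xED = 11101101 → 3-byte char #3 = ED 8D 9F.
Offset 7: leading byte 0xED = 11101101 → 3-byte char #4 = ED 93 BF.
Offset 10: leading byte 0x43 = 01000011 → 1-byte char #5 = 43.
Leading byte 0x43 = 01000011 matches 0xxxxxxx → 1-byte sequence.
Byte 1: 0x43 = 01000011, payload 1000011 (7 bits).
Concatenate: 1000011 = 0x43 (7 bits → U+0043).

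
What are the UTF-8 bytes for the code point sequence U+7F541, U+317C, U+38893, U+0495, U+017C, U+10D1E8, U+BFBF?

U+7F541: 4-byte form → F1 BF 95 81.
U+317C: 3-byte form → E3 85 BC.
U+38893: 4-byte form → F0 B8 A2 93.
U+0495: 2-byte form → D2 95.
U+017C: 2-byte form → C5 BC.
U+10D1E8: 4-byte form → F4 8D 87 A8.
U+BFBF: 3-byte form → EB BE BF.
Concatenated (22 bytes): F1 BF 95 81 E3 85 BC F0 B8 A2 93 D2 95 C5 BC F4 8D 87 A8 EB BE BF.

F1 BF 95 81 E3 85 BC F0 B8 A2 93 D2 95 C5 BC F4 8D 87 A8 EB BE BF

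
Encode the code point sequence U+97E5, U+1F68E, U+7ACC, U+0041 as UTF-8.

E9 9F A5 F0 9F 9A 8E E7 AB 8C 41

U+97E5: 3-byte form → E9 9F A5.
U+1F68E: 4-byte form → F0 9F 9A 8E.
U+7ACC: 3-byte form → E7 AB 8C.
U+0041: 1-byte form → 41.
Concatenated (11 bytes): E9 9F A5 F0 9F 9A 8E E7 AB 8C 41.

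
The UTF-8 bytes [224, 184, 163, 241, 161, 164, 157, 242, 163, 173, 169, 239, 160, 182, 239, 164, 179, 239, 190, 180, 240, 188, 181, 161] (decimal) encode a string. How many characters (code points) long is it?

Byte at offset 0: 0xE0 = 11100000 → 3-byte char (#1). Advance 3.
Byte at offset 3: 0xF1 = 11110001 → 4-byte char (#2). Advance 4.
Byte at offset 7: 0xF2 = 11110010 → 4-byte char (#3). Advance 4.
Byte at offset 11: 0xEF = 11101111 → 3-byte char (#4). Advance 3.
Byte at offset 14: 0xEF = 11101111 → 3-byte char (#5). Advance 3.
Byte at offset 17: 0xEF = 11101111 → 3-byte char (#6). Advance 3.
Byte at offset 20: 0xF0 = 11110000 → 4-byte char (#7). Advance 4.
Reached end at offset 24 after 7 code points.

7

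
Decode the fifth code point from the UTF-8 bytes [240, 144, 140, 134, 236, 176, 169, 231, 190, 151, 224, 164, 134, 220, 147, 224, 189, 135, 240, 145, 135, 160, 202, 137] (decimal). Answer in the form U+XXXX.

U+0713

Offset 0: leading byte 0xF0 = 11110000 → 4-byte char #1 = F0 90 8C 86.
Offset 4: leading byte 0xEC = 11101100 → 3-byte char #2 = EC B0 A9.
Offset 7: leading byte 0xE7 = 11100111 → 3-byte char #3 = E7 BE 97.
Offset 10: leading byte 0xE0 = 11100000 → 3-byte char #4 = E0 A4 86.
Offset 13: leading byte 0xDC = 11011100 → 2-byte char #5 = DC 93.
Leading byte 0xDC = 11011100 matches 110xxxxx → 2-byte sequence.
Byte 1: 0xDC = 11011100, payload 11100 (5 bits).
Byte 2: 0x93 = 10010011 (10xxxxxx ✓), payload 010011.
Concatenate: 11100010011 = 0x713 (11 bits → U+0713).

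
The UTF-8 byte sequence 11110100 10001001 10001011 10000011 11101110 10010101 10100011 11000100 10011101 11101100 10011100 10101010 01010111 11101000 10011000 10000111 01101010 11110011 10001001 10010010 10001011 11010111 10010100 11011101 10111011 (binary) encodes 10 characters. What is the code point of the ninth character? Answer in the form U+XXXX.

U+05D4

Offset 0: leading byte 0xF4 = 11110100 → 4-byte char #1 = F4 89 8B 83.
Offset 4: leading byte 0xEE = 11101110 → 3-byte char #2 = EE 95 A3.
Offset 7: leading byte 0xC4 = 11000100 → 2-byte char #3 = C4 9D.
Offset 9: leading byte 0xEC = 11101100 → 3-byte char #4 = EC 9C AA.
Offset 12: leading byte 0x57 = 01010111 → 1-byte char #5 = 57.
Offset 13: leading byte 0xE8 = 11101000 → 3-byte char #6 = E8 98 87.
Offset 16: leading byte 0x6A = 01101010 → 1-byte char #7 = 6A.
Offset 17: leading byte 0xF3 = 11110011 → 4-byte char #8 = F3 89 92 8B.
Offset 21: leading byte 0xD7 = 11010111 → 2-byte char #9 = D7 94.
Leading byte 0xD7 = 11010111 matches 110xxxxx → 2-byte sequence.
Byte 1: 0xD7 = 11010111, payload 10111 (5 bits).
Byte 2: 0x94 = 10010100 (10xxxxxx ✓), payload 010100.
Concatenate: 10111010100 = 0x5D4 (11 bits → U+05D4).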